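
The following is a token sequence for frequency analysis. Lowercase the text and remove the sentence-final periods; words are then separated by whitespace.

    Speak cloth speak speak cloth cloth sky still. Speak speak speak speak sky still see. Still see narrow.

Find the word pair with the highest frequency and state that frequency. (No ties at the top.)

"speak speak", 4 times

Bigram frequencies (highest first):
  speak speak: 4
  speak cloth: 2
  sky still: 2
  still see: 2
  cloth speak: 1
  cloth cloth: 1
  … (5 more, each ≤ 1)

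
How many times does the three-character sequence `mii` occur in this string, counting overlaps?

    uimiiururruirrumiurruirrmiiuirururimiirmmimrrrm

3

Sliding a length-3 window over the 47 characters (45 positions):
  position 3–5: mii
  position 25–27: mii
  position 36–38: mii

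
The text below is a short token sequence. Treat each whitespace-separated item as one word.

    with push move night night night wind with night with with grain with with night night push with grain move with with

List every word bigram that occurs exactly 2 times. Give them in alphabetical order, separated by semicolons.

with grain; with night

Bigram counts meeting the condition (exactly 2 times):
  with grain: 2
  with night: 2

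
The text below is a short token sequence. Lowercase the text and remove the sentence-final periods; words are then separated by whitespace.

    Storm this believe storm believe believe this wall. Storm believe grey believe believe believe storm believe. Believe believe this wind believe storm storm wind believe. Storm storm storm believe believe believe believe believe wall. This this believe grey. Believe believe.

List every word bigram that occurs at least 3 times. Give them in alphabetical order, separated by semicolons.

Bigram counts meeting the condition (at least 3 times):
  believe believe: 10
  believe storm: 4
  storm believe: 4
  storm storm: 3

believe believe; believe storm; storm believe; storm storm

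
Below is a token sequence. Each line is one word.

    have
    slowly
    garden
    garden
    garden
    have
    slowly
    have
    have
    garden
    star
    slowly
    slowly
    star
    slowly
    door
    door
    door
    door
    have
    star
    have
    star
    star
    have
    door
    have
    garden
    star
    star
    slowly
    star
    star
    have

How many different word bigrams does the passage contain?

34 tokens → 33 bigram windows in total.
Repeated bigrams (each contributes count−1 duplicates):
  door door: 3
  star have: 3
  star slowly: 3
  star star: 3
  door have: 2
  garden garden: 2
  garden star: 2
  have garden: 2
  … (3 more repeated)
15 duplicate windows → 33 − 15 = 18 distinct.

18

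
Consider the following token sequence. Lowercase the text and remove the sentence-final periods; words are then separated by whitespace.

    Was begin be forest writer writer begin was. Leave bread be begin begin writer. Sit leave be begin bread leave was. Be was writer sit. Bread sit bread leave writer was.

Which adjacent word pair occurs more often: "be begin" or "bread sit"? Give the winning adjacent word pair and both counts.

"be begin" (2 vs 1)

"be begin": 2 occurrences
"bread sit": 1 occurrence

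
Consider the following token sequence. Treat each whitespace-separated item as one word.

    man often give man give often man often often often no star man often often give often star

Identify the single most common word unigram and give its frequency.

"often", 8 times

Unigram frequencies (highest first):
  often: 8
  man: 4
  give: 3
  star: 2
  no: 1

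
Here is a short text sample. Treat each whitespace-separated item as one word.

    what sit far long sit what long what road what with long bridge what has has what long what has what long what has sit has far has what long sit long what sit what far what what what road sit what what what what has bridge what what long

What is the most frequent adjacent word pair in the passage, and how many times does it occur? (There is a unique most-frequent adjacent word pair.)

"what what", 6 times

Bigram frequencies (highest first):
  what what: 6
  what long: 5
  long what: 4
  what has: 4
  sit what: 3
  has what: 3
  … (20 more, each ≤ 2)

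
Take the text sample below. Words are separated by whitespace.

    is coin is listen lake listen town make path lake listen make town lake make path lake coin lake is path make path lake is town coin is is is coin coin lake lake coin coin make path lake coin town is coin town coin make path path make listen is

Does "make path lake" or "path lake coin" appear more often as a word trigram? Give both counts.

"make path lake" (4 vs 2)

"make path lake": 4 occurrences
"path lake coin": 2 occurrences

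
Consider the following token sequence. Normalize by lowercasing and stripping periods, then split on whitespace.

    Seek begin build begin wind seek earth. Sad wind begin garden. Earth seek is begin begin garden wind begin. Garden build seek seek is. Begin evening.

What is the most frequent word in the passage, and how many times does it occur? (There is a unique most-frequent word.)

"begin", 7 times

Unigram frequencies (highest first):
  begin: 7
  seek: 5
  wind: 3
  garden: 3
  build: 2
  earth: 2
  … (3 more, each ≤ 2)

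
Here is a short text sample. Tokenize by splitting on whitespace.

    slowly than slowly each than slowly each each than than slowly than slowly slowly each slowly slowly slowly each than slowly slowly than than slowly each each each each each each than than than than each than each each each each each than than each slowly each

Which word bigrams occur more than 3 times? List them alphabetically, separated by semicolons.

each each; each than; slowly each; slowly slowly; than slowly; than than

Bigram counts meeting the condition (more than 3 times):
  each each: 10
  each than: 6
  slowly each: 6
  slowly slowly: 4
  than slowly: 6
  than than: 6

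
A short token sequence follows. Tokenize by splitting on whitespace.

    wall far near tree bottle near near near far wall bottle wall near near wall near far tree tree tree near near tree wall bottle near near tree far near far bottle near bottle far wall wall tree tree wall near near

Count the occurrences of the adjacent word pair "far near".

2

Scanning the 41 overlapping bigram windows for "far near":
  position 2–3: far near
  position 29–30: far near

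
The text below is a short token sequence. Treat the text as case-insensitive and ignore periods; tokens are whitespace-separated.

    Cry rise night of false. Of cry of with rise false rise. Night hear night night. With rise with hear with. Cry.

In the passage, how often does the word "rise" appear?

4

Scanning the 22 tokens for "rise":
  position 2: rise
  position 10: rise
  position 12: rise
  position 18: rise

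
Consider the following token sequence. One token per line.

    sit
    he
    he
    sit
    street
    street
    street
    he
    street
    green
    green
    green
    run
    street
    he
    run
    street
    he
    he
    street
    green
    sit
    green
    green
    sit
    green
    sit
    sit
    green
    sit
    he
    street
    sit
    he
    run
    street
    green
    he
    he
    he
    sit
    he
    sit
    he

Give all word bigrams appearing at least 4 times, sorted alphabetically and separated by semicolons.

green sit; he he; sit he

Bigram counts meeting the condition (at least 4 times):
  green sit: 4
  he he: 4
  sit he: 5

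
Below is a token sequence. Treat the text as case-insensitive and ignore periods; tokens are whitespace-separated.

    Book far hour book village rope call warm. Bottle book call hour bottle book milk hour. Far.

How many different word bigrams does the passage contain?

17 tokens → 16 bigram windows in total.
Repeated bigrams (each contributes count−1 duplicates):
  bottle book: 2
1 duplicate windows → 16 − 1 = 15 distinct.

15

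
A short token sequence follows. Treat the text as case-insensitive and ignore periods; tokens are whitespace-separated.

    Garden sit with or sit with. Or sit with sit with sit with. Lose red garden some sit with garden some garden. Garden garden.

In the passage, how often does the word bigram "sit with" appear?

Scanning the 23 overlapping bigram windows for "sit with":
  position 2–3: sit with
  position 5–6: sit with
  position 8–9: sit with
  position 10–11: sit with
  position 12–13: sit with
  position 18–19: sit with

6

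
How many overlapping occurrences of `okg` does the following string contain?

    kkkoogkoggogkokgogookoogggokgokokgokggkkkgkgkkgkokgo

5

Sliding a length-3 window over the 52 characters (50 positions):
  position 14–16: okg
  position 27–29: okg
  position 32–34: okg
  position 35–37: okg
  position 49–51: okg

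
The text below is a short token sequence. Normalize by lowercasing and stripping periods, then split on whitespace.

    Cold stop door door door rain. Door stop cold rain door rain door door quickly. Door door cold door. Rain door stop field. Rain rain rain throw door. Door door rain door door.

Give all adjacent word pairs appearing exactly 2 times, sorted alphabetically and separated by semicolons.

door stop; rain rain

Bigram counts meeting the condition (exactly 2 times):
  door stop: 2
  rain rain: 2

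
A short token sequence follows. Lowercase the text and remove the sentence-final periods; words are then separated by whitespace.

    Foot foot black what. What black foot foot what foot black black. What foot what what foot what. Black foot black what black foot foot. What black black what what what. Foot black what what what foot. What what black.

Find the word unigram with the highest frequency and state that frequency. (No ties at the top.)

Unigram frequencies (highest first):
  what: 17
  foot: 12
  black: 11

"what", 17 times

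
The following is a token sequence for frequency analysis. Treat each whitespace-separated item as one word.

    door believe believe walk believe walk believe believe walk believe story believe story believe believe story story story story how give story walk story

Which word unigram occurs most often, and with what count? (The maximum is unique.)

Unigram frequencies (highest first):
  believe: 9
  story: 8
  walk: 4
  door: 1
  how: 1
  give: 1

"believe", 9 times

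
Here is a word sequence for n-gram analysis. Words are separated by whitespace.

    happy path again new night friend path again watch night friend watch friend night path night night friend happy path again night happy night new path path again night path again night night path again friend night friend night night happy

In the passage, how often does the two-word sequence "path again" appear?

6

Scanning the 40 overlapping bigram windows for "path again":
  position 2–3: path again
  position 7–8: path again
  position 20–21: path again
  position 27–28: path again
  position 30–31: path again
  position 34–35: path again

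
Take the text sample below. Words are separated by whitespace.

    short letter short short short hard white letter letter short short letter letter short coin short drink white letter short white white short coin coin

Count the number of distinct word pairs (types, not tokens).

25 tokens → 24 bigram windows in total.
Repeated bigrams (each contributes count−1 duplicates):
  letter short: 4
  short short: 3
  letter letter: 2
  short coin: 2
  short letter: 2
  white letter: 2
9 duplicate windows → 24 − 9 = 15 distinct.

15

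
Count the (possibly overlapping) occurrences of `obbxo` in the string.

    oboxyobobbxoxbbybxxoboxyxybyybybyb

Sliding a length-5 window over the 34 characters (30 positions):
  position 8–12: obbxo

1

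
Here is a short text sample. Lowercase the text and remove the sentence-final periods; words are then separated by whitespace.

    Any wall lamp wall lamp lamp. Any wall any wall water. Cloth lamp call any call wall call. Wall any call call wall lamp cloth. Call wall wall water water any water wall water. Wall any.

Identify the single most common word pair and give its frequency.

"call wall", 4 times

Bigram frequencies (highest first):
  call wall: 4
  any wall: 3
  wall lamp: 3
  wall any: 3
  wall water: 3
  any call: 2
  … (16 more, each ≤ 2)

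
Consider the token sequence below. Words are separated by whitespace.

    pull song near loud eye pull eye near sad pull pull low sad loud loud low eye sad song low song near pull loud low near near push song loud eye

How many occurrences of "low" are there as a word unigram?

Scanning the 31 tokens for "low":
  position 12: low
  position 16: low
  position 20: low
  position 25: low

4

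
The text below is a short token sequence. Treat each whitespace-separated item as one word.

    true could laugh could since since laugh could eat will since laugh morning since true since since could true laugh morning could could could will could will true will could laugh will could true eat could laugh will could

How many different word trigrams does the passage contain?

39 tokens → 37 trigram windows in total.
Repeated trigrams (each contributes count−1 duplicates):
  could laugh will: 2
  laugh will could: 2
2 duplicate windows → 37 − 2 = 35 distinct.

35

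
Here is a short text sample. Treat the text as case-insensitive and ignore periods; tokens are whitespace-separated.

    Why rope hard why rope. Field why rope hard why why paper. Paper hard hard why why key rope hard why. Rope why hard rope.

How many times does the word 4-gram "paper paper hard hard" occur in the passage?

1

Scanning the 22 overlapping 4-gram windows for "paper paper hard hard":
  position 12–15: paper paper hard hard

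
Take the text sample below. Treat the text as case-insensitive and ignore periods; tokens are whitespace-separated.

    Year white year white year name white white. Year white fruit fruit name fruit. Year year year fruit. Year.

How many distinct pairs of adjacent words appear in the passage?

19 tokens → 18 bigram windows in total.
Repeated bigrams (each contributes count−1 duplicates):
  white year: 3
  year white: 3
  fruit year: 2
  year year: 2
6 duplicate windows → 18 − 6 = 12 distinct.

12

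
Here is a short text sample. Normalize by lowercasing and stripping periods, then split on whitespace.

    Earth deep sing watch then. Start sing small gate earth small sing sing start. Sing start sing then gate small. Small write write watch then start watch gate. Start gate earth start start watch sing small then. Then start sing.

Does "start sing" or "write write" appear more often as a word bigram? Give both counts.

"start sing": 4 occurrences
"write write": 1 occurrence

"start sing" (4 vs 1)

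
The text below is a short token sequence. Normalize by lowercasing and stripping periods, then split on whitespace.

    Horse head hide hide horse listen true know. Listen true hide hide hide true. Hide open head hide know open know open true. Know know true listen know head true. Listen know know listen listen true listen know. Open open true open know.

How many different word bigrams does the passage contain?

43 tokens → 42 bigram windows in total.
Repeated bigrams (each contributes count−1 duplicates):
  hide hide: 3
  know open: 3
  listen know: 3
  listen true: 3
  true listen: 3
  head hide: 2
  know know: 2
  know listen: 2
  … (4 more repeated)
17 duplicate windows → 42 − 17 = 25 distinct.

25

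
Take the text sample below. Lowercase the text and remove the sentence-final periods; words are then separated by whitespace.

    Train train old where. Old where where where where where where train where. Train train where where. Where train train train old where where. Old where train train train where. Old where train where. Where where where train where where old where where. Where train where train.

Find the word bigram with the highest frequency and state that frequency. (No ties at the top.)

"where where", 14 times

Bigram frequencies (highest first):
  where where: 14
  where train: 8
  train train: 6
  old where: 6
  train where: 6
  where old: 4
  … (1 more, each ≤ 2)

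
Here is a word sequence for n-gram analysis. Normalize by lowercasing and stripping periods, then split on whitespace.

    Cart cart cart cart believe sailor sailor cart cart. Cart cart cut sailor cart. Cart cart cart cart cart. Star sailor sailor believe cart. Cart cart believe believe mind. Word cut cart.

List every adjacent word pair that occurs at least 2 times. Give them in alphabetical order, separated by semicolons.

cart believe; cart cart; sailor cart; sailor sailor

Bigram counts meeting the condition (at least 2 times):
  cart believe: 2
  cart cart: 13
  sailor cart: 2
  sailor sailor: 2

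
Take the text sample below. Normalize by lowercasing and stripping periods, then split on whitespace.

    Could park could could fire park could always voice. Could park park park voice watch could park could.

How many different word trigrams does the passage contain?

15

18 tokens → 16 trigram windows in total.
Repeated trigrams (each contributes count−1 duplicates):
  could park could: 2
1 duplicate windows → 16 − 1 = 15 distinct.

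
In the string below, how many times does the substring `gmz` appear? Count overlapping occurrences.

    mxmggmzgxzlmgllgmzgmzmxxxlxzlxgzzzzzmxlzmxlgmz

4

Sliding a length-3 window over the 46 characters (44 positions):
  position 5–7: gmz
  position 16–18: gmz
  position 19–21: gmz
  position 44–46: gmz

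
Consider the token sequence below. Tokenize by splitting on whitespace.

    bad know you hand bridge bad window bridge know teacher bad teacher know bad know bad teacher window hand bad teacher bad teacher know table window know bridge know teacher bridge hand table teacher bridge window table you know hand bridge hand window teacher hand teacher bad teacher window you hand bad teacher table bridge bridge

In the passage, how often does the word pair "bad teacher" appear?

Scanning the 55 overlapping bigram windows for "bad teacher":
  position 11–12: bad teacher
  position 16–17: bad teacher
  position 20–21: bad teacher
  position 22–23: bad teacher
  position 47–48: bad teacher
  position 52–53: bad teacher

6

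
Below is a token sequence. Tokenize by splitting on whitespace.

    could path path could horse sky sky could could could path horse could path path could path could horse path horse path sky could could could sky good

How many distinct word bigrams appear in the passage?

14

28 tokens → 27 bigram windows in total.
Repeated bigrams (each contributes count−1 duplicates):
  could could: 4
  could path: 4
  path could: 3
  could horse: 2
  horse path: 2
  path horse: 2
  path path: 2
  sky could: 2
13 duplicate windows → 27 − 13 = 14 distinct.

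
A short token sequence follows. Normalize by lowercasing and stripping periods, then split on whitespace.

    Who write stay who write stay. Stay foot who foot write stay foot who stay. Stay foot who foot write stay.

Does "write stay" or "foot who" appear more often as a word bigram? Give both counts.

"write stay" (4 vs 3)

"write stay": 4 occurrences
"foot who": 3 occurrences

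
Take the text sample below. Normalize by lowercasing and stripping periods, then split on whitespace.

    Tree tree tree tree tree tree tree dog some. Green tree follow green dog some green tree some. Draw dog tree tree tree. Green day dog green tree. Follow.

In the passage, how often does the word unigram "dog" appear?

4

Scanning the 29 tokens for "dog":
  position 8: dog
  position 14: dog
  position 20: dog
  position 26: dog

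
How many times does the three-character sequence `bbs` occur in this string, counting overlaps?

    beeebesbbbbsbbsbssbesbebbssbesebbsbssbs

Sliding a length-3 window over the 39 characters (37 positions):
  position 10–12: bbs
  position 13–15: bbs
  position 24–26: bbs
  position 32–34: bbs

4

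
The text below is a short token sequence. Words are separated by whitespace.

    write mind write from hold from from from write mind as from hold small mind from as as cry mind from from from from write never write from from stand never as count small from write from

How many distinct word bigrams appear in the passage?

24

37 tokens → 36 bigram windows in total.
Repeated bigrams (each contributes count−1 duplicates):
  from from: 6
  from write: 3
  write from: 3
  from hold: 2
  mind from: 2
  write mind: 2
12 duplicate windows → 36 − 12 = 24 distinct.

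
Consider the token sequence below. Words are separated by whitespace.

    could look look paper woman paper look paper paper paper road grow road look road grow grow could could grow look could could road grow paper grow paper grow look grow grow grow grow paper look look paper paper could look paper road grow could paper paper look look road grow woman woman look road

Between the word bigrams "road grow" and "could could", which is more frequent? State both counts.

"road grow" (5 vs 2)

"road grow": 5 occurrences
"could could": 2 occurrences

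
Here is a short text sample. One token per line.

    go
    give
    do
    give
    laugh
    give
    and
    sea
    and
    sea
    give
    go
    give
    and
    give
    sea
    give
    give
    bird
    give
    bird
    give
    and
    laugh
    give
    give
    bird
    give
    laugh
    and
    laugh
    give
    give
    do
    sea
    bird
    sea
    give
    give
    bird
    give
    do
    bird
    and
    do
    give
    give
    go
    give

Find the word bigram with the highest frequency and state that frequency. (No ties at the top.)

Bigram frequencies (highest first):
  give give: 5
  give bird: 4
  bird give: 4
  go give: 3
  give do: 3
  laugh give: 3
  … (17 more, each ≤ 3)

"give give", 5 times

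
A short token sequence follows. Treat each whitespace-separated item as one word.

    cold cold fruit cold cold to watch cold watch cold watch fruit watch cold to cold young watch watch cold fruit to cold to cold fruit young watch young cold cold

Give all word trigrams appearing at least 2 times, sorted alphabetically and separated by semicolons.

cold to cold; watch cold watch

Trigram counts meeting the condition (at least 2 times):
  cold to cold: 2
  watch cold watch: 2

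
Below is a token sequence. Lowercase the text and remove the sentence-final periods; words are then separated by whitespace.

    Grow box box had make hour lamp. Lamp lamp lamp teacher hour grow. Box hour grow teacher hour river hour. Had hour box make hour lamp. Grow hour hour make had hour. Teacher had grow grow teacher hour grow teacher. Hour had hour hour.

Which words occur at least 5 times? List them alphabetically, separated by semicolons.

grow; had; hour; lamp; teacher

Unigram counts meeting the condition (at least 5 times):
  grow: 7
  had: 5
  hour: 14
  lamp: 5
  teacher: 5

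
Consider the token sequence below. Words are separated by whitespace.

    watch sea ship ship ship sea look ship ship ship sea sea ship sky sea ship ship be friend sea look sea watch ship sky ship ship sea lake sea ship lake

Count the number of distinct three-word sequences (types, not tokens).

32 tokens → 30 trigram windows in total.
Repeated trigrams (each contributes count−1 duplicates):
  ship ship sea: 3
  sea ship ship: 2
  ship ship ship: 2
4 duplicate windows → 30 − 4 = 26 distinct.

26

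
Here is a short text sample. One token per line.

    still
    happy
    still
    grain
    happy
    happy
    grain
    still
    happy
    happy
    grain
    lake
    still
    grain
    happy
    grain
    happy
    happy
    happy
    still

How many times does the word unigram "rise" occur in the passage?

0

Scanning the 20 tokens for "rise":
  (none found)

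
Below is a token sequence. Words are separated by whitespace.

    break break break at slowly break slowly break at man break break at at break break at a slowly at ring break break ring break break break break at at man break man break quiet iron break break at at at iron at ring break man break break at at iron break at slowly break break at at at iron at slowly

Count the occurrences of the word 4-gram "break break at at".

Scanning the 59 overlapping 4-gram windows for "break break at at":
  position 11–14: break break at at
  position 27–30: break break at at
  position 37–40: break break at at
  position 47–50: break break at at
  position 55–58: break break at at

5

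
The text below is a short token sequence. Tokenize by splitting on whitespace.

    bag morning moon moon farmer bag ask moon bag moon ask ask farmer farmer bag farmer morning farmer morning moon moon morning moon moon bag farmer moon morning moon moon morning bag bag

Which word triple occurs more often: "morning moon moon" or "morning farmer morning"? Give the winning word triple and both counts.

"morning moon moon" (4 vs 1)

"morning moon moon": 4 occurrences
"morning farmer morning": 1 occurrence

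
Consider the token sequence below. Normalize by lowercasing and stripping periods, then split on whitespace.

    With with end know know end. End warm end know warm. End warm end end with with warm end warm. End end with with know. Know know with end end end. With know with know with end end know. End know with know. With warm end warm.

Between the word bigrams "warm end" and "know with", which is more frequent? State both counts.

"warm end": 6 occurrences
"know with": 5 occurrences

"warm end" (6 vs 5)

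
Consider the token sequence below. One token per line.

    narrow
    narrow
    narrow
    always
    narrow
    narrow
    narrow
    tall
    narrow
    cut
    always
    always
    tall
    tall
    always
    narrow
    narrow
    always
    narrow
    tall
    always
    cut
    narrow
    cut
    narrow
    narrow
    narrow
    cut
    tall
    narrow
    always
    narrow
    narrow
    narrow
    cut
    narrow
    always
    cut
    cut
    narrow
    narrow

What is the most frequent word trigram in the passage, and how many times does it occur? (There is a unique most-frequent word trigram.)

"narrow narrow narrow", 4 times

Trigram frequencies (highest first):
  narrow narrow narrow: 4
  narrow always narrow: 3
  always narrow narrow: 3
  narrow narrow always: 2
  narrow cut narrow: 2
  cut narrow narrow: 2
  … (22 more, each ≤ 2)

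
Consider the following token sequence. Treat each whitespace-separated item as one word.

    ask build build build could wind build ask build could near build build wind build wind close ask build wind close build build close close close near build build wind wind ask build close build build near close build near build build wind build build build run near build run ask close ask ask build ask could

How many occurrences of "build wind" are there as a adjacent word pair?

Scanning the 56 overlapping bigram windows for "build wind":
  position 13–14: build wind
  position 15–16: build wind
  position 19–20: build wind
  position 29–30: build wind
  position 42–43: build wind

5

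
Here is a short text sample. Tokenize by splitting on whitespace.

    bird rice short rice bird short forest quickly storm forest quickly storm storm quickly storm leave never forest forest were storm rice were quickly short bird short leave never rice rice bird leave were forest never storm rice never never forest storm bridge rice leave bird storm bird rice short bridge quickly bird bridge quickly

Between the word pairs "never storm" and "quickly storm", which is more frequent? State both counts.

"never storm": 1 occurrence
"quickly storm": 3 occurrences

"quickly storm" (3 vs 1)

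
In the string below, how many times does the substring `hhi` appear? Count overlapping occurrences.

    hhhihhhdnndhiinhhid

2

Sliding a length-3 window over the 19 characters (17 positions):
  position 2–4: hhi
  position 16–18: hhi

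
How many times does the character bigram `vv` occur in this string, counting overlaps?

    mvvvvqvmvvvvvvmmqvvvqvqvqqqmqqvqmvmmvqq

10

Sliding a length-2 window over the 39 characters (38 positions):
  position 2–3: vv
  position 3–4: vv
  position 4–5: vv
  position 9–10: vv
  position 10–11: vv
  position 11–12: vv
  position 12–13: vv
  position 13–14: vv
  position 18–19: vv
  position 19–20: vv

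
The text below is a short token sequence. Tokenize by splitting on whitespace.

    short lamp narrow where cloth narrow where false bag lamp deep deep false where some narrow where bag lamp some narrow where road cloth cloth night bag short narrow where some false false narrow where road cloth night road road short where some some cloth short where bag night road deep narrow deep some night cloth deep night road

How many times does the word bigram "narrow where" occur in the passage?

Scanning the 58 overlapping bigram windows for "narrow where":
  position 3–4: narrow where
  position 6–7: narrow where
  position 16–17: narrow where
  position 21–22: narrow where
  position 29–30: narrow where
  position 34–35: narrow where

6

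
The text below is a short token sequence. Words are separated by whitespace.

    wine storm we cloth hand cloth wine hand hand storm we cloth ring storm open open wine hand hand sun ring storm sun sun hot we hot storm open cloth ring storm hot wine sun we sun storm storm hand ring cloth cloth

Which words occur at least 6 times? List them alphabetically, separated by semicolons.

cloth; hand; storm

Unigram counts meeting the condition (at least 6 times):
  cloth: 6
  hand: 6
  storm: 8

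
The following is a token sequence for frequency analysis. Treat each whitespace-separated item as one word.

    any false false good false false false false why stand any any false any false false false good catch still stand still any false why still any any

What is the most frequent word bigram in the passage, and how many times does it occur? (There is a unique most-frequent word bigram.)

"false false", 6 times

Bigram frequencies (highest first):
  false false: 6
  any false: 4
  false good: 2
  false why: 2
  any any: 2
  still any: 2
  … (9 more, each ≤ 1)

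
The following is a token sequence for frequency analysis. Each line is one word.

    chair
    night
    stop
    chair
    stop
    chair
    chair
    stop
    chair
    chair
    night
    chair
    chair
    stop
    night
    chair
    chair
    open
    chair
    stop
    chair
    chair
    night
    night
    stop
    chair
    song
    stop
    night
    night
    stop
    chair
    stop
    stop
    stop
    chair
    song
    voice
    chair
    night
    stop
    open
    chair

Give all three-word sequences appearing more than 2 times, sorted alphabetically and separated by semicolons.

Trigram counts meeting the condition (more than 2 times):
  chair stop chair: 3
  night stop chair: 3
  stop chair chair: 3

chair stop chair; night stop chair; stop chair chair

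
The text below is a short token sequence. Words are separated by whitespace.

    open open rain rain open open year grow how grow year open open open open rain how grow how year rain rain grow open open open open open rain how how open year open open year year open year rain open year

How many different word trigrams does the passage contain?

42 tokens → 40 trigram windows in total.
Repeated trigrams (each contributes count−1 duplicates):
  open open open: 5
  open open rain: 3
  open open year: 2
  open rain how: 2
  year open open: 2
9 duplicate windows → 40 − 9 = 31 distinct.

31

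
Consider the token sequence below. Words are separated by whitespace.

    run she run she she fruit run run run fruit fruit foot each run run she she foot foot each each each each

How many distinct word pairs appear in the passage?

23 tokens → 22 bigram windows in total.
Repeated bigrams (each contributes count−1 duplicates):
  each each: 3
  run run: 3
  run she: 3
  foot each: 2
  she she: 2
8 duplicate windows → 22 − 8 = 14 distinct.

14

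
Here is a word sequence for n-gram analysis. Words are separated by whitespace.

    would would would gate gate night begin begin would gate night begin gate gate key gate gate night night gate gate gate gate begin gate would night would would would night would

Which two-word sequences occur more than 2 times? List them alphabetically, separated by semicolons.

gate gate; gate night; would would

Bigram counts meeting the condition (more than 2 times):
  gate gate: 6
  gate night: 3
  would would: 4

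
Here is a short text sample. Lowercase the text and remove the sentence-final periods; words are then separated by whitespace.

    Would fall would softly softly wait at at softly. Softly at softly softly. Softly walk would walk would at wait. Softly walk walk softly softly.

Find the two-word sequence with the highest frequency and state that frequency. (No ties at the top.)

"softly softly", 5 times

Bigram frequencies (highest first):
  softly softly: 5
  at softly: 2
  softly walk: 2
  walk would: 2
  would fall: 1
  fall would: 1
  … (11 more, each ≤ 1)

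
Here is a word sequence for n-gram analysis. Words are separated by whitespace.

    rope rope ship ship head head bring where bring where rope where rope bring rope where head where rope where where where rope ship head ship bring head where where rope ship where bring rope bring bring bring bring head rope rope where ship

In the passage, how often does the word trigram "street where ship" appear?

0

Scanning the 42 overlapping trigram windows for "street where ship":
  (none found)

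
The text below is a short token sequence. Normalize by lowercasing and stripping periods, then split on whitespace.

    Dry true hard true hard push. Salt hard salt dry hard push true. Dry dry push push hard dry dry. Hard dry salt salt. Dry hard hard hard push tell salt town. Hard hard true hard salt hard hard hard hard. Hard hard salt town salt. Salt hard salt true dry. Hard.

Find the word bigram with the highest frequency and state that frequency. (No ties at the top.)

Bigram frequencies (highest first):
  hard hard: 8
  hard salt: 4
  dry hard: 4
  true hard: 3
  hard push: 3
  salt hard: 3
  … (19 more, each ≤ 2)

"hard hard", 8 times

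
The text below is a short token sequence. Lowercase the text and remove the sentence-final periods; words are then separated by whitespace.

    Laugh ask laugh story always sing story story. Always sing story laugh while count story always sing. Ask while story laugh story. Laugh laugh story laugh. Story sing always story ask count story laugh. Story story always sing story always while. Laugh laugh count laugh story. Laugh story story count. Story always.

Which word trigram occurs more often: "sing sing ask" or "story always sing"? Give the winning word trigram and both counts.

"sing sing ask": 0 occurrences
"story always sing": 4 occurrences

"story always sing" (4 vs 0)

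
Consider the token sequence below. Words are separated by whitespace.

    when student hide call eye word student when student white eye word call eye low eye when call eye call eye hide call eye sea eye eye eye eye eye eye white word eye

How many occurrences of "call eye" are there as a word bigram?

Scanning the 33 overlapping bigram windows for "call eye":
  position 4–5: call eye
  position 13–14: call eye
  position 18–19: call eye
  position 20–21: call eye
  position 23–24: call eye

5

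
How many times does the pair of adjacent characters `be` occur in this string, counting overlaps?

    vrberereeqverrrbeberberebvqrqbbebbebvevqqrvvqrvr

6

Sliding a length-2 window over the 48 characters (47 positions):
  position 3–4: be
  position 16–17: be
  position 18–19: be
  position 21–22: be
  position 31–32: be
  position 34–35: be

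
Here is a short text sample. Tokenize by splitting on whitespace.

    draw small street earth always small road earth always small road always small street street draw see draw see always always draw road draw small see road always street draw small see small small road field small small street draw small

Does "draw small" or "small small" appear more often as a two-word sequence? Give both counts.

"draw small": 4 occurrences
"small small": 2 occurrences

"draw small" (4 vs 2)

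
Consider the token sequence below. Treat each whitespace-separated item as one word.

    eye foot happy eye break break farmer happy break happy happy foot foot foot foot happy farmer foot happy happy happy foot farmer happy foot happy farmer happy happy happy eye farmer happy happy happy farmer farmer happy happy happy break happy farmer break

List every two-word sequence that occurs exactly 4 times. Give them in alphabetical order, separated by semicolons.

Bigram counts meeting the condition (exactly 4 times):
  foot happy: 4
  happy farmer: 4

foot happy; happy farmer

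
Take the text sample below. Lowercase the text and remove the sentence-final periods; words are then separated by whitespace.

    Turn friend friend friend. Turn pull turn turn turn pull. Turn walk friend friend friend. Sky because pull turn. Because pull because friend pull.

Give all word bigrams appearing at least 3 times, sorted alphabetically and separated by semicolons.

Bigram counts meeting the condition (at least 3 times):
  friend friend: 4
  pull turn: 3

friend friend; pull turn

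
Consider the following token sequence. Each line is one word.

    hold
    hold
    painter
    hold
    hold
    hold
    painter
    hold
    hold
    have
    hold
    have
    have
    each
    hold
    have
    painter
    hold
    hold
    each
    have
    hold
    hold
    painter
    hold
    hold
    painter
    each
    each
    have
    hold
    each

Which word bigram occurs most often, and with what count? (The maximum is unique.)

Bigram frequencies (highest first):
  hold hold: 7
  hold painter: 4
  painter hold: 4
  hold have: 3
  have hold: 3
  hold each: 2
  … (7 more, each ≤ 2)

"hold hold", 7 times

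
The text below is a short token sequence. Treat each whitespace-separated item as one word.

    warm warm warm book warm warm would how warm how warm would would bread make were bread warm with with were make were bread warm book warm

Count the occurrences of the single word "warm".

Scanning the 27 tokens for "warm":
  position 1: warm
  position 2: warm
  position 3: warm
  position 5: warm
  position 6: warm
  position 9: warm
  position 11: warm
  position 18: warm
  position 25: warm
  position 27: warm

10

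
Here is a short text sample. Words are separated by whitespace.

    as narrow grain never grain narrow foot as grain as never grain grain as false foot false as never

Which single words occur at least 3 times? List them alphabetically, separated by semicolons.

Unigram counts meeting the condition (at least 3 times):
  as: 5
  grain: 5
  never: 3

as; grain; never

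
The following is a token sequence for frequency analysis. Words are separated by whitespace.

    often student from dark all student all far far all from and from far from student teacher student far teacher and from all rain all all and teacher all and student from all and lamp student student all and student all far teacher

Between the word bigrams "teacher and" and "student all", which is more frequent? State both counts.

"student all" (3 vs 1)

"teacher and": 1 occurrence
"student all": 3 occurrences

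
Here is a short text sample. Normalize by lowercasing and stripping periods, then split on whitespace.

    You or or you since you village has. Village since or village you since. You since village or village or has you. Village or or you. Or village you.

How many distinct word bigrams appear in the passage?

29 tokens → 28 bigram windows in total.
Repeated bigrams (each contributes count−1 duplicates):
  or village: 3
  village or: 3
  you since: 3
  or or: 2
  or you: 2
  since you: 2
  village you: 2
  you or: 2
  … (1 more repeated)
12 duplicate windows → 28 − 12 = 16 distinct.

16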